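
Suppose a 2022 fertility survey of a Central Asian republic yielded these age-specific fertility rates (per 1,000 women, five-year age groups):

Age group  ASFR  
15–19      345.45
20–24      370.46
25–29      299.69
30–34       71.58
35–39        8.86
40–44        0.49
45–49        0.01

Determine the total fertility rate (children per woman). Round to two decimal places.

Sum of ASFRs = 345.45 + 370.46 + 299.69 + 71.58 + 8.86 + 0.49 + 0.01 = 1096.54
TFR = 5 × 1096.54 / 1000 = 5.4827

5.48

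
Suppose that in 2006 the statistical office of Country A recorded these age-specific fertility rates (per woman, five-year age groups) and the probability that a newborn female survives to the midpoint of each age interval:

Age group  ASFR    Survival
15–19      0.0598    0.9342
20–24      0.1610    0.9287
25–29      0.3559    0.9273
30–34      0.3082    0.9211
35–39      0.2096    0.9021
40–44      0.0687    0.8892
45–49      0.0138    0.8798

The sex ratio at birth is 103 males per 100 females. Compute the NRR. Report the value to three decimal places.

2.664

Proportion female at birth = 100 / (100 + 103) = 0.49261.
Weighting each age-specific rate by interval width and survival:
  15–19: 5 × 0.0598 × 0.9342 = 0.27933
  20–24: 5 × 0.1610 × 0.9287 = 0.74760
  25–29: 5 × 0.3559 × 0.9273 = 1.65013
  30–34: 5 × 0.3082 × 0.9211 = 1.41942
  35–39: 5 × 0.2096 × 0.9021 = 0.94540
  40–44: 5 × 0.0687 × 0.8892 = 0.30544
  45–49: 5 × 0.0138 × 0.8798 = 0.06071
Sum = 5.40803
NRR = 0.49261 × 5.40803 = 2.66405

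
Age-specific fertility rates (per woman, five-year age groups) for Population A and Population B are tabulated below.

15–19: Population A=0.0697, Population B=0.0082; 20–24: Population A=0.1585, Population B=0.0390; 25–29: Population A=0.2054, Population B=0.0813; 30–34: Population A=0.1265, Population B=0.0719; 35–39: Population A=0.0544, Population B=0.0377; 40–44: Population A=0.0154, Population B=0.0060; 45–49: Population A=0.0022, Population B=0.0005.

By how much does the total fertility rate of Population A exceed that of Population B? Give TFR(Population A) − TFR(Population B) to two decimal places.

Population A:
  Sum of ASFRs = 0.0697 + 0.1585 + 0.2054 + 0.1265 + 0.0544 + 0.0154 + 0.0022 = 0.6321
  TFR = 5 × 0.6321 = 3.1605
Population B:
  Sum of ASFRs = 0.0082 + 0.0390 + 0.0813 + 0.0719 + 0.0377 + 0.0060 + 0.0005 = 0.2446
  TFR = 5 × 0.2446 = 1.223
Difference = 3.1605 − 1.223 = 1.9375

1.94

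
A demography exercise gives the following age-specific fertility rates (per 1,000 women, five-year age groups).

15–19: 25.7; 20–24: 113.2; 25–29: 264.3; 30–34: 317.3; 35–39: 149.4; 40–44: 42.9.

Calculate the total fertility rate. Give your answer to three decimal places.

Sum of ASFRs = 25.7 + 113.2 + 264.3 + 317.3 + 149.4 + 42.9 = 912.8
TFR = 5 × 912.8 / 1000 = 4.564

4.564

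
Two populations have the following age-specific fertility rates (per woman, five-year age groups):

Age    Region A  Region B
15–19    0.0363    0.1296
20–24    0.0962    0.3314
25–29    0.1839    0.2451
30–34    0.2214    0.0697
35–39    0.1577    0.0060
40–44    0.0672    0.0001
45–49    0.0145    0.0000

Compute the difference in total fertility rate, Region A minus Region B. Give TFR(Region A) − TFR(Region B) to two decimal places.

Region A:
  Sum of ASFRs = 0.0363 + 0.0962 + 0.1839 + 0.2214 + 0.1577 + 0.0672 + 0.0145 = 0.7772
  TFR = 5 × 0.7772 = 3.886
Region B:
  Sum of ASFRs = 0.1296 + 0.3314 + 0.2451 + 0.0697 + 0.0060 + 0.0001 + 0.0000 = 0.7819
  TFR = 5 × 0.7819 = 3.9095
Difference = 3.886 − 3.9095 = -0.0235

-0.02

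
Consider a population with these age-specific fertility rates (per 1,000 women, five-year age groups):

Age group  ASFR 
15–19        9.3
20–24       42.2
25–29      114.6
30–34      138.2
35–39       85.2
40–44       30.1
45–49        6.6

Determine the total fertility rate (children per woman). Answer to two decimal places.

2.13

Sum of ASFRs = 9.3 + 42.2 + 114.6 + 138.2 + 85.2 + 30.1 + 6.6 = 426.2
TFR = 5 × 426.2 / 1000 = 2.131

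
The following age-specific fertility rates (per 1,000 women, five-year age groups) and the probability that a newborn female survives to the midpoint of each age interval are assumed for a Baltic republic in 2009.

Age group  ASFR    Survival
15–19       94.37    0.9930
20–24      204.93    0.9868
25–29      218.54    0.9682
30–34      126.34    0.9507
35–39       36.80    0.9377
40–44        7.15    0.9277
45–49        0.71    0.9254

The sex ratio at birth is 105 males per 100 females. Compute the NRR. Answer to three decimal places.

Proportion female at birth = 100 / (100 + 105) = 0.48780.
Each age group contributes 5 × ASFR × survival:
  15–19: 5 × 94.37/1000 × 0.9930 = 0.46855
  20–24: 5 × 204.93/1000 × 0.9868 = 1.01112
  25–29: 5 × 218.54/1000 × 0.9682 = 1.05795
  30–34: 5 × 126.34/1000 × 0.9507 = 0.60056
  35–39: 5 × 36.80/1000 × 0.9377 = 0.17254
  40–44: 5 × 7.15/1000 × 0.9277 = 0.03317
  45–49: 5 × 0.71/1000 × 0.9254 = 0.00329
Sum = 3.34718
NRR = 0.48780 × 3.34718 = 1.63275
NRR > 1, so each generation more than replaces itself.

1.633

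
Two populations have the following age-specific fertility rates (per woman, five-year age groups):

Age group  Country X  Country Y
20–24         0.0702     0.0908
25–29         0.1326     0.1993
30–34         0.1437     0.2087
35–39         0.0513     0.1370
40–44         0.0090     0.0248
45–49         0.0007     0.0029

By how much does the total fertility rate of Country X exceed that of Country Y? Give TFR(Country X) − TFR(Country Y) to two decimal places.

Country X:
  Sum of ASFRs = 0.0702 + 0.1326 + 0.1437 + 0.0513 + 0.0090 + 0.0007 = 0.4075
  TFR = 5 × 0.4075 = 2.0375
Country Y:
  Sum of ASFRs = 0.0908 + 0.1993 + 0.2087 + 0.1370 + 0.0248 + 0.0029 = 0.6635
  TFR = 5 × 0.6635 = 3.3175
Difference = 2.0375 − 3.3175 = -1.28

-1.28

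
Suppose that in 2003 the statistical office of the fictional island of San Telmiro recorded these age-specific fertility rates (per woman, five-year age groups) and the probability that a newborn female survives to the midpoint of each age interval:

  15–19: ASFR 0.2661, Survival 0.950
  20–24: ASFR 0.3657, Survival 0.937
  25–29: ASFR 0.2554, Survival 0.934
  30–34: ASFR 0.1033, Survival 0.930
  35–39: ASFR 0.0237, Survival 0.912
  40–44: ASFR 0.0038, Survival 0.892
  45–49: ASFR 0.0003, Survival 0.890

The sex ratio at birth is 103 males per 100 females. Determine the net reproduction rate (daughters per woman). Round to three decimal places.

2.353

Proportion female at birth = 100 / (100 + 103) = 0.49261.
Survival-weighted fertility by age (5·fₓ·Sₓ):
  15–19: 5 × 0.2661 × 0.950 = 1.26398
  20–24: 5 × 0.3657 × 0.937 = 1.71330
  25–29: 5 × 0.2554 × 0.934 = 1.19272
  30–34: 5 × 0.1033 × 0.930 = 0.48035
  35–39: 5 × 0.0237 × 0.912 = 0.10807
  40–44: 5 × 0.0038 × 0.892 = 0.01695
  45–49: 5 × 0.0003 × 0.890 = 0.00134
Sum = 4.77671
NRR = 0.49261 × 4.77671 = 2.35306
An NRR exceeding 1 indicates intrinsic growth under these rates.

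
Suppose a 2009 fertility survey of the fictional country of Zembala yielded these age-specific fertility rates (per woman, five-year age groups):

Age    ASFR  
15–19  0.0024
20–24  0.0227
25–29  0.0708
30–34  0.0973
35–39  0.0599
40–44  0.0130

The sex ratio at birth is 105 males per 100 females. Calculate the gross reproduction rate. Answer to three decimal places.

Proportion female at birth = 100 / (100 + 105) = 0.48780.
Sum of ASFRs = 0.0024 + 0.0227 + 0.0708 + 0.0973 + 0.0599 + 0.0130 = 0.2661
TFR = 5 × 0.2661 = 1.3305
GRR = 0.48780 × 1.3305 = 0.64902

0.649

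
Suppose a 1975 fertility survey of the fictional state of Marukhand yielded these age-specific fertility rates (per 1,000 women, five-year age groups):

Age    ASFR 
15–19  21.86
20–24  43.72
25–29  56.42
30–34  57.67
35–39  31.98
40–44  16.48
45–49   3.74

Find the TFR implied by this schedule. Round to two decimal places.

1.16

Sum of ASFRs = 21.86 + 43.72 + 56.42 + 57.67 + 31.98 + 16.48 + 3.74 = 231.87
TFR = 5 × 231.87 / 1000 = 1.15935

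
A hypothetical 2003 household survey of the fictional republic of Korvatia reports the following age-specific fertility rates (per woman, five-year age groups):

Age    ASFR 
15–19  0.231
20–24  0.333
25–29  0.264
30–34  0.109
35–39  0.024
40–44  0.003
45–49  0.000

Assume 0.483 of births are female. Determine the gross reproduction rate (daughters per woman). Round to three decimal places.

Proportion female at birth = 0.483.
Sum of ASFRs = 0.231 + 0.333 + 0.264 + 0.109 + 0.024 + 0.003 + 0.000 = 0.964
TFR = 5 × 0.964 = 4.82
GRR = 0.483 × 4.82 = 2.32806

2.328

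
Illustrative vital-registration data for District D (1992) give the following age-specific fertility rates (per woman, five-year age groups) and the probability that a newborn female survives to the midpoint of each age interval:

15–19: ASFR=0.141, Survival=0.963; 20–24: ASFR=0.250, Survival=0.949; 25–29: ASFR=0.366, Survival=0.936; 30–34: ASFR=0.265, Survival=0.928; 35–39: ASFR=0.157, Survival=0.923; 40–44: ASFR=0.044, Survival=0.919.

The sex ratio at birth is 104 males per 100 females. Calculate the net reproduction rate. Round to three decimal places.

Proportion female at birth = 100 / (100 + 104) = 0.49020.
Each age group contributes 5 × ASFR × survival:
  15–19: 5 × 0.141 × 0.963 = 0.67892
  20–24: 5 × 0.250 × 0.949 = 1.18625
  25–29: 5 × 0.366 × 0.936 = 1.71288
  30–34: 5 × 0.265 × 0.928 = 1.22960
  35–39: 5 × 0.157 × 0.923 = 0.72456
  40–44: 5 × 0.044 × 0.919 = 0.20218
Sum = 5.73439
NRR = 0.49020 × 5.73439 = 2.81100

2.811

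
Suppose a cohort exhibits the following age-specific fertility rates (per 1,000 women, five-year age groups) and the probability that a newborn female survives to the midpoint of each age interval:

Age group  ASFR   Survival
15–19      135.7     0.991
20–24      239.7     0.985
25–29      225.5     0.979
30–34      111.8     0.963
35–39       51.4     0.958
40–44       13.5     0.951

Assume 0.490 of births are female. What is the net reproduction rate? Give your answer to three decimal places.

Proportion female at birth = 0.490.
Weighting each age-specific rate by interval width and survival:
  15–19: 5 × 135.7/1000 × 0.991 = 0.67239
  20–24: 5 × 239.7/1000 × 0.985 = 1.18052
  25–29: 5 × 225.5/1000 × 0.979 = 1.10382
  30–34: 5 × 111.8/1000 × 0.963 = 0.53832
  35–39: 5 × 51.4/1000 × 0.958 = 0.24621
  40–44: 5 × 13.5/1000 × 0.951 = 0.06419
Sum = 3.80545
NRR = 0.490 × 3.80545 = 1.86467
NRR > 1, so each generation more than replaces itself.

1.865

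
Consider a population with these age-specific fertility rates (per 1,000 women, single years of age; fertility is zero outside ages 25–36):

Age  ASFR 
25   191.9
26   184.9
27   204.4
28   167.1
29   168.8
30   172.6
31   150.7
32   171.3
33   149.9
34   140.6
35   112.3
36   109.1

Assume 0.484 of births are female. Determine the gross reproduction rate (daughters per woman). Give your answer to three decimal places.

Proportion female at birth = 0.484.
Sum of ASFRs = 191.9 + 184.9 + 204.4 + 167.1 + 168.8 + 172.6 + 150.7 + 171.3 + 149.9 + 140.6 + 112.3 + 109.1 = 1923.6
TFR = 1923.6 / 1000 = 1.9236
GRR = 0.484 × 1.9236 = 0.93102

0.931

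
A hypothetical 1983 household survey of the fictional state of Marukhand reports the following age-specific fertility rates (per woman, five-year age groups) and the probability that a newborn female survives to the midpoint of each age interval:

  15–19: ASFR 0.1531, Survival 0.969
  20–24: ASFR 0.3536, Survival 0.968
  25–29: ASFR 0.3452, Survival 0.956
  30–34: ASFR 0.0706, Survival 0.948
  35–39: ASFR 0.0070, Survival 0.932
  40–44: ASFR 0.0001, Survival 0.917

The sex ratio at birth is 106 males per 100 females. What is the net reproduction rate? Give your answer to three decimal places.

2.170

Proportion female at birth = 100 / (100 + 106) = 0.48544.
Per-age-group product (5 × ASFR × survival probability):
  15–19: 5 × 0.1531 × 0.969 = 0.74177
  20–24: 5 × 0.3536 × 0.968 = 1.71142
  25–29: 5 × 0.3452 × 0.956 = 1.65006
  30–34: 5 × 0.0706 × 0.948 = 0.33464
  35–39: 5 × 0.0070 × 0.932 = 0.03262
  40–44: 5 × 0.0001 × 0.917 = 0.00046
Sum = 4.47097
NRR = 0.48544 × 4.47097 = 2.17039
NRR > 1, so each generation more than replaces itself.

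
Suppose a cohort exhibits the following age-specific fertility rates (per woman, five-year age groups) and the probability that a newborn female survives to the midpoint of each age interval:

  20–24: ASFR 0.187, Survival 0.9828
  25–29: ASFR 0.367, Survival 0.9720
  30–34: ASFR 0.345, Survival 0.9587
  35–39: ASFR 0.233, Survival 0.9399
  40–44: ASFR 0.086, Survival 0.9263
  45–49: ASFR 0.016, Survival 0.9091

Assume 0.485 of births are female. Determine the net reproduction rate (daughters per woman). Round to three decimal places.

2.872

Proportion female at birth = 0.485.
Survival-weighted fertility by age (5·fₓ·Sₓ):
  20–24: 5 × 0.187 × 0.9828 = 0.91892
  25–29: 5 × 0.367 × 0.9720 = 1.78362
  30–34: 5 × 0.345 × 0.9587 = 1.65376
  35–39: 5 × 0.233 × 0.9399 = 1.09498
  40–44: 5 × 0.086 × 0.9263 = 0.39831
  45–49: 5 × 0.016 × 0.9091 = 0.07273
Sum = 5.92232
NRR = 0.485 × 5.92232 = 2.87233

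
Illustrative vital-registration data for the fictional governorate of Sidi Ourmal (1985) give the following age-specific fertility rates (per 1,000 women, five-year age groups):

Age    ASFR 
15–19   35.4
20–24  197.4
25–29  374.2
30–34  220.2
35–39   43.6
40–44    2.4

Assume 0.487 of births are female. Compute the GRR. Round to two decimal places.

Proportion female at birth = 0.487.
Sum of ASFRs = 35.4 + 197.4 + 374.2 + 220.2 + 43.6 + 2.4 = 873.2
TFR = 5 × 873.2 / 1000 = 4.366
GRR = 0.487 × 4.366 = 2.12624

2.13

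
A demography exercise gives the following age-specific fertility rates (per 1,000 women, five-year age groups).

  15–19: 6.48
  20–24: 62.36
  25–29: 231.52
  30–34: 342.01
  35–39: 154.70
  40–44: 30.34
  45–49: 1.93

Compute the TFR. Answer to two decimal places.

4.15

Sum of ASFRs = 6.48 + 62.36 + 231.52 + 342.01 + 154.70 + 30.34 + 1.93 = 829.34
TFR = 5 × 829.34 / 1000 = 4.1467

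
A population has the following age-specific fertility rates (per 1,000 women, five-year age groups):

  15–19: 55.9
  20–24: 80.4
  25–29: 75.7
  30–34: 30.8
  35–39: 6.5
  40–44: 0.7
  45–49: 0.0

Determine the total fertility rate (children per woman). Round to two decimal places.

Sum of ASFRs = 55.9 + 80.4 + 75.7 + 30.8 + 6.5 + 0.7 + 0.0 = 250.0
TFR = 5 × 250.0 / 1000 = 1.25

1.25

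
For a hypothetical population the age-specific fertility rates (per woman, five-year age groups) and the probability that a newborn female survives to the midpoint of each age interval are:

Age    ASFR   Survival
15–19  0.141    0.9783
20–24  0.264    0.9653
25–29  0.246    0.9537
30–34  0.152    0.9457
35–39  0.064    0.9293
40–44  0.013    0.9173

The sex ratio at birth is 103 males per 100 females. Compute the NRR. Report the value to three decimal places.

2.075

Proportion female at birth = 100 / (100 + 103) = 0.49261.
Weighting each age-specific rate by interval width and survival:
  15–19: 5 × 0.141 × 0.9783 = 0.68970
  20–24: 5 × 0.264 × 0.9653 = 1.27420
  25–29: 5 × 0.246 × 0.9537 = 1.17305
  30–34: 5 × 0.152 × 0.9457 = 0.71873
  35–39: 5 × 0.064 × 0.9293 = 0.29738
  40–44: 5 × 0.013 × 0.9173 = 0.05962
Sum = 4.21268
NRR = 0.49261 × 4.21268 = 2.07521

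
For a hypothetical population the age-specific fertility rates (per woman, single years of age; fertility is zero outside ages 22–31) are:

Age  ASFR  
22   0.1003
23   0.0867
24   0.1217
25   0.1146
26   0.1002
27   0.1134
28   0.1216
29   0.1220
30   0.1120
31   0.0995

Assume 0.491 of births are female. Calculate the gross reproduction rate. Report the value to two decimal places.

0.54

Proportion female at birth = 0.491.
Sum of ASFRs = 0.1003 + 0.0867 + 0.1217 + 0.1146 + 0.1002 + 0.1134 + 0.1216 + 0.1220 + 0.1120 + 0.0995 = 1.0920
TFR = 1.092
GRR = 0.491 × 1.092 = 0.53617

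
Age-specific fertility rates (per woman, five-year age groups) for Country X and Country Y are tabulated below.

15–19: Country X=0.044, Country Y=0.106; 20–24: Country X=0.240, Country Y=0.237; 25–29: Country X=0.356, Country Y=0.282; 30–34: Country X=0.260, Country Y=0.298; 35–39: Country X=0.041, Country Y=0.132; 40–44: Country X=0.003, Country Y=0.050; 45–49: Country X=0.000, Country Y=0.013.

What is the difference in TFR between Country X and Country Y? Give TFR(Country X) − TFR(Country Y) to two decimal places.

-0.87

Country X:
  Sum of ASFRs = 0.044 + 0.240 + 0.356 + 0.260 + 0.041 + 0.003 + 0.000 = 0.944
  TFR = 5 × 0.944 = 4.72
Country Y:
  Sum of ASFRs = 0.106 + 0.237 + 0.282 + 0.298 + 0.132 + 0.050 + 0.013 = 1.118
  TFR = 5 × 1.118 = 5.59
Difference = 4.72 − 5.59 = -0.87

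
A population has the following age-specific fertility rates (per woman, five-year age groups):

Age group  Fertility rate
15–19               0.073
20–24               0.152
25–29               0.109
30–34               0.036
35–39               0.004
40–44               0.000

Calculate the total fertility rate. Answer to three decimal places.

Sum of ASFRs = 0.073 + 0.152 + 0.109 + 0.036 + 0.004 + 0.000 = 0.374
TFR = 5 × 0.374 = 1.87

1.870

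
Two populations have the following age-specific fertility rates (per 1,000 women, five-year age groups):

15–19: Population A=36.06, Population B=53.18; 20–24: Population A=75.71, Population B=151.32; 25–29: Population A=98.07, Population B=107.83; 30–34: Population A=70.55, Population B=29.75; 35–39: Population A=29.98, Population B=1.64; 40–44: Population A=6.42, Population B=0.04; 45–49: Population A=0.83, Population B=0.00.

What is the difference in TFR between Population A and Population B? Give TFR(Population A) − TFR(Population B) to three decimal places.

Population A:
  Sum of ASFRs = 36.06 + 75.71 + 98.07 + 70.55 + 29.98 + 6.42 + 0.83 = 317.62
  TFR = 5 × 317.62 / 1000 = 1.5881
Population B:
  Sum of ASFRs = 53.18 + 151.32 + 107.83 + 29.75 + 1.64 + 0.04 + 0.00 = 343.76
  TFR = 5 × 343.76 / 1000 = 1.7188
Difference = 1.5881 − 1.7188 = -0.1307

-0.131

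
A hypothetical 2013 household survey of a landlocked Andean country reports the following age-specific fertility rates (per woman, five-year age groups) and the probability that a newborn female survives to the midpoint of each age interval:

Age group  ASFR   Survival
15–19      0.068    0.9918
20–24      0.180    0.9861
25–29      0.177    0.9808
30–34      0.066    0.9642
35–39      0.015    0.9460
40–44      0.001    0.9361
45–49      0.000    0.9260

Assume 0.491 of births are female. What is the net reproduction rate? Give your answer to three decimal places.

1.221

Proportion female at birth = 0.491.
Per-age-group product (5 × ASFR × survival probability):
  15–19: 5 × 0.068 × 0.9918 = 0.33721
  20–24: 5 × 0.180 × 0.9861 = 0.88749
  25–29: 5 × 0.177 × 0.9808 = 0.86801
  30–34: 5 × 0.066 × 0.9642 = 0.31819
  35–39: 5 × 0.015 × 0.9460 = 0.07095
  40–44: 5 × 0.001 × 0.9361 = 0.00468
  45–49: 5 × 0.000 × 0.9260 = 0.00000
Sum = 2.48653
NRR = 0.491 × 2.48653 = 1.22089
NRR > 1, so each generation more than replaces itself.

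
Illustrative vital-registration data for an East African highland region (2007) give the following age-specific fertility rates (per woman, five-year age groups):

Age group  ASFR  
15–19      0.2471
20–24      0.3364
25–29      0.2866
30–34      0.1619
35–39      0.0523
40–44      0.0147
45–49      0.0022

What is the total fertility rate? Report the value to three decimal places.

5.506

Sum of ASFRs = 0.2471 + 0.3364 + 0.2866 + 0.1619 + 0.0523 + 0.0147 + 0.0022 = 1.1012
TFR = 5 × 1.1012 = 5.506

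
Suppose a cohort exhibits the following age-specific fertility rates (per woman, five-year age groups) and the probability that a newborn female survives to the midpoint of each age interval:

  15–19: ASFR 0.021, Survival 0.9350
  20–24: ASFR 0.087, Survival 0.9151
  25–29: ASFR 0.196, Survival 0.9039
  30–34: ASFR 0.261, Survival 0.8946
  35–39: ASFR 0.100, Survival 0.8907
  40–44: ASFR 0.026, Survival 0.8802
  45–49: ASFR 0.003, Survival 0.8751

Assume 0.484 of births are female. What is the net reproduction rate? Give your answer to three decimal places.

Proportion female at birth = 0.484.
Weighting each age-specific rate by interval width and survival:
  15–19: 5 × 0.021 × 0.9350 = 0.09818
  20–24: 5 × 0.087 × 0.9151 = 0.39807
  25–29: 5 × 0.196 × 0.9039 = 0.88582
  30–34: 5 × 0.261 × 0.8946 = 1.16745
  35–39: 5 × 0.100 × 0.8907 = 0.44535
  40–44: 5 × 0.026 × 0.8802 = 0.11443
  45–49: 5 × 0.003 × 0.8751 = 0.01313
Sum = 3.12243
NRR = 0.484 × 3.12243 = 1.51126
NRR > 1, so each generation more than replaces itself.

1.511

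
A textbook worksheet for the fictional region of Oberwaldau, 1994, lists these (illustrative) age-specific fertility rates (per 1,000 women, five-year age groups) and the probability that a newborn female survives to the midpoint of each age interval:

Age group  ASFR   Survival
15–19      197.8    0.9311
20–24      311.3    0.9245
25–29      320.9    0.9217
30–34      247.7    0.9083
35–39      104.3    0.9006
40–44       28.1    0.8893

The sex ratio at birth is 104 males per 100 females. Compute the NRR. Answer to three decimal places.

2.725

Proportion female at birth = 100 / (100 + 104) = 0.49020.
Weighting each age-specific rate by interval width and survival:
  15–19: 5 × 197.8/1000 × 0.9311 = 0.92086
  20–24: 5 × 311.3/1000 × 0.9245 = 1.43898
  25–29: 5 × 320.9/1000 × 0.9217 = 1.47887
  30–34: 5 × 247.7/1000 × 0.9083 = 1.12493
  35–39: 5 × 104.3/1000 × 0.9006 = 0.46966
  40–44: 5 × 28.1/1000 × 0.8893 = 0.12495
Sum = 5.55825
NRR = 0.49020 × 5.55825 = 2.72465
NRR > 1, so each generation more than replaces itself.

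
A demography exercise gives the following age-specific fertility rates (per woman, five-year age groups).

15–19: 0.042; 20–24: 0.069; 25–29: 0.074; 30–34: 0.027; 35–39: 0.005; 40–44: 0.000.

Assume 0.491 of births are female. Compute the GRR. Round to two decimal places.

Proportion female at birth = 0.491.
Sum of ASFRs = 0.042 + 0.069 + 0.074 + 0.027 + 0.005 + 0.000 = 0.217
TFR = 5 × 0.217 = 1.085
GRR = 0.491 × 1.085 = 0.53274

0.53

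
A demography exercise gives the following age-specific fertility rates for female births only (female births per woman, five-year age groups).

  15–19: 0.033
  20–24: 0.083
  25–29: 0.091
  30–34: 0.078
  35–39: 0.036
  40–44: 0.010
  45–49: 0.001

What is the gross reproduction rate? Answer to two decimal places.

Sum of female ASFRs = 0.033 + 0.083 + 0.091 + 0.078 + 0.036 + 0.010 + 0.001 = 0.332
GRR = 5 × 0.332 = 1.66

1.66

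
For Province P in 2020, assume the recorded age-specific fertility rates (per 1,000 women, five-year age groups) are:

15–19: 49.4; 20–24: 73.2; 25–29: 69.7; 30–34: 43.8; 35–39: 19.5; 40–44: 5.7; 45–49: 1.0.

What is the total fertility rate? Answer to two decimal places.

1.31

Sum of ASFRs = 49.4 + 73.2 + 69.7 + 43.8 + 19.5 + 5.7 + 1.0 = 262.3
TFR = 5 × 262.3 / 1000 = 1.3115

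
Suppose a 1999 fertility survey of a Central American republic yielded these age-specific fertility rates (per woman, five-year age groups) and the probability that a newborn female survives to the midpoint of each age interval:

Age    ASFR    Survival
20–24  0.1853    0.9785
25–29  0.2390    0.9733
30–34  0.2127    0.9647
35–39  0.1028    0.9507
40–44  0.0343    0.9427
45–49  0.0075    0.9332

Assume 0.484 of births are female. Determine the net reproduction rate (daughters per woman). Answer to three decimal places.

1.830

Proportion female at birth = 0.484.
Per-age-group product (5 × ASFR × survival probability):
  20–24: 5 × 0.1853 × 0.9785 = 0.90658
  25–29: 5 × 0.2390 × 0.9733 = 1.16309
  30–34: 5 × 0.2127 × 0.9647 = 1.02596
  35–39: 5 × 0.1028 × 0.9507 = 0.48866
  40–44: 5 × 0.0343 × 0.9427 = 0.16167
  45–49: 5 × 0.0075 × 0.9332 = 0.03500
Sum = 3.78096
NRR = 0.484 × 3.78096 = 1.82998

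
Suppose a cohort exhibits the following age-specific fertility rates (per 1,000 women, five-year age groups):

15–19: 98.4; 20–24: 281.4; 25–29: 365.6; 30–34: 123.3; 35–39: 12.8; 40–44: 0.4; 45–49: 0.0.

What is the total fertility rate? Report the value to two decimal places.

4.41

Sum of ASFRs = 98.4 + 281.4 + 365.6 + 123.3 + 12.8 + 0.4 + 0.0 = 881.9
TFR = 5 × 881.9 / 1000 = 4.4095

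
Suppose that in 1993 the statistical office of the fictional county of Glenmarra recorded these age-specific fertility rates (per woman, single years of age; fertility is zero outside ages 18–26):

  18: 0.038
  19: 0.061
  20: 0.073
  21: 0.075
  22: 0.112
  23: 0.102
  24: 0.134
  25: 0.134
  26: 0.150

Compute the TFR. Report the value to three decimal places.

Sum of ASFRs = 0.038 + 0.061 + 0.073 + 0.075 + 0.112 + 0.102 + 0.134 + 0.134 + 0.150 = 0.879
TFR = 0.879

0.879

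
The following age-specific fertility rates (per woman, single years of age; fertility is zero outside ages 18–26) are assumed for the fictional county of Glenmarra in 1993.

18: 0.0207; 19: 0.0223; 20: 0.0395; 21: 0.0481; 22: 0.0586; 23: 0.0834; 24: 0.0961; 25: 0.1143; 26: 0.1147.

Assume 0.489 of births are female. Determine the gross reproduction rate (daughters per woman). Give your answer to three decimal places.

0.292

Proportion female at birth = 0.489.
Sum of ASFRs = 0.0207 + 0.0223 + 0.0395 + 0.0481 + 0.0586 + 0.0834 + 0.0961 + 0.1143 + 0.1147 = 0.5977
TFR = 0.5977
GRR = 0.489 × 0.5977 = 0.29228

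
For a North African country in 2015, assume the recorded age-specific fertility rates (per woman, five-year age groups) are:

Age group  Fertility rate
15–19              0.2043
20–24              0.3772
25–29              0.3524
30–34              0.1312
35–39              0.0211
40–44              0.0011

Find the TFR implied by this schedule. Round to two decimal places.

Sum of ASFRs = 0.2043 + 0.3772 + 0.3524 + 0.1312 + 0.0211 + 0.0011 = 1.0873
TFR = 5 × 1.0873 = 5.4365

5.44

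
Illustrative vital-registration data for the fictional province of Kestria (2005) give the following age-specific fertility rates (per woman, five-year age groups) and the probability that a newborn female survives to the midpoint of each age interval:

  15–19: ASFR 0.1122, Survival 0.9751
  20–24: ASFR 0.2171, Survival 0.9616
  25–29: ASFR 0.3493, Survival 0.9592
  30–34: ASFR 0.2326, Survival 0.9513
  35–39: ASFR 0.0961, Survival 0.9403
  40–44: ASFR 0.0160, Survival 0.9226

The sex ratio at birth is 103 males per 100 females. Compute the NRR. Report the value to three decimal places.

Proportion female at birth = 100 / (100 + 103) = 0.49261.
Weighting each age-specific rate by interval width and survival:
  15–19: 5 × 0.1122 × 0.9751 = 0.54703
  20–24: 5 × 0.2171 × 0.9616 = 1.04382
  25–29: 5 × 0.3493 × 0.9592 = 1.67524
  30–34: 5 × 0.2326 × 0.9513 = 1.10636
  35–39: 5 × 0.0961 × 0.9403 = 0.45181
  40–44: 5 × 0.0160 × 0.9226 = 0.07381
Sum = 4.89807
NRR = 0.49261 × 4.89807 = 2.41284

2.413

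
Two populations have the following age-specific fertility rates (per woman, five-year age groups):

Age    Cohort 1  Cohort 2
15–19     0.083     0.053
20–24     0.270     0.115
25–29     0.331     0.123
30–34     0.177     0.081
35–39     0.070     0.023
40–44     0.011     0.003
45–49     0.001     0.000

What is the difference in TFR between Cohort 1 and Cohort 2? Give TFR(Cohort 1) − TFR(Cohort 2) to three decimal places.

Cohort 1:
  Sum of ASFRs = 0.083 + 0.270 + 0.331 + 0.177 + 0.070 + 0.011 + 0.001 = 0.943
  TFR = 5 × 0.943 = 4.715
Cohort 2:
  Sum of ASFRs = 0.053 + 0.115 + 0.123 + 0.081 + 0.023 + 0.003 + 0.000 = 0.398
  TFR = 5 × 0.398 = 1.99
Difference = 4.715 − 1.99 = 2.725

2.725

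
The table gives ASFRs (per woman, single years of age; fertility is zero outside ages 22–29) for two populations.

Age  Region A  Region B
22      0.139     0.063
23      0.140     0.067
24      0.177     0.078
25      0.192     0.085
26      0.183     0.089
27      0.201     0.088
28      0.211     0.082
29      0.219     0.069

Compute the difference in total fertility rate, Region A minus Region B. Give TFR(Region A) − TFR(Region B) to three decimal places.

Region A:
  Sum of ASFRs = 0.139 + 0.140 + 0.177 + 0.192 + 0.183 + 0.201 + 0.211 + 0.219 = 1.462
  TFR = 1.462
Region B:
  Sum of ASFRs = 0.063 + 0.067 + 0.078 + 0.085 + 0.089 + 0.088 + 0.082 + 0.069 = 0.621
  TFR = 0.621
Difference = 1.462 − 0.621 = 0.841

0.841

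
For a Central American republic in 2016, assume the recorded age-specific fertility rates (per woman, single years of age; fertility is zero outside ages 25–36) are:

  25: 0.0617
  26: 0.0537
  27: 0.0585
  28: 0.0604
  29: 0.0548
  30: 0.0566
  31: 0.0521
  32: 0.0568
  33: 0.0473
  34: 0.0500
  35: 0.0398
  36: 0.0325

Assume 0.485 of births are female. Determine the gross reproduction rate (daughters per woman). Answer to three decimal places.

Proportion female at birth = 0.485.
Sum of ASFRs = 0.0617 + 0.0537 + 0.0585 + 0.0604 + 0.0548 + 0.0566 + 0.0521 + 0.0568 + 0.0473 + 0.0500 + 0.0398 + 0.0325 = 0.6242
TFR = 0.6242
GRR = 0.485 × 0.6242 = 0.30274

0.303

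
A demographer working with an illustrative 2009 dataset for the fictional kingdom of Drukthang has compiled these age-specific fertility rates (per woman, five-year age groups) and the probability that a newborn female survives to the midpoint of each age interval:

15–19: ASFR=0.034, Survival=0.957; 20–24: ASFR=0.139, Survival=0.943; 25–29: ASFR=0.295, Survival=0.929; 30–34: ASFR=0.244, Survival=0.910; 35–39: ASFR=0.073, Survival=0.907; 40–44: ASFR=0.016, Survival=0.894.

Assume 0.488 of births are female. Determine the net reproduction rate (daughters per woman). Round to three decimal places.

1.806

Proportion female at birth = 0.488.
Per-age-group product (5 × ASFR × survival probability):
  15–19: 5 × 0.034 × 0.957 = 0.16269
  20–24: 5 × 0.139 × 0.943 = 0.65539
  25–29: 5 × 0.295 × 0.929 = 1.37028
  30–34: 5 × 0.244 × 0.910 = 1.11020
  35–39: 5 × 0.073 × 0.907 = 0.33106
  40–44: 5 × 0.016 × 0.894 = 0.07152
Sum = 3.70114
NRR = 0.488 × 3.70114 = 1.80616
With NRR above 1 the population is above replacement fertility.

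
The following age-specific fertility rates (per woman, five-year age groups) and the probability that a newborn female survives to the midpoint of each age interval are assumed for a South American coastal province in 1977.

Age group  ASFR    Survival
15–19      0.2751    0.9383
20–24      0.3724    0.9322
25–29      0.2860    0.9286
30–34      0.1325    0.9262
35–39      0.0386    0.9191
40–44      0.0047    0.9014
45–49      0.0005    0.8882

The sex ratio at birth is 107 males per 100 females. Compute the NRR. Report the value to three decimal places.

2.497

Proportion female at birth = 100 / (100 + 107) = 0.48309.
Per-age-group product (5 × ASFR × survival probability):
  15–19: 5 × 0.2751 × 0.9383 = 1.29063
  20–24: 5 × 0.3724 × 0.9322 = 1.73576
  25–29: 5 × 0.2860 × 0.9286 = 1.32790
  30–34: 5 × 0.1325 × 0.9262 = 0.61361
  35–39: 5 × 0.0386 × 0.9191 = 0.17739
  40–44: 5 × 0.0047 × 0.9014 = 0.02118
  45–49: 5 × 0.0005 × 0.8882 = 0.00222
Sum = 5.16869
NRR = 0.48309 × 5.16869 = 2.49694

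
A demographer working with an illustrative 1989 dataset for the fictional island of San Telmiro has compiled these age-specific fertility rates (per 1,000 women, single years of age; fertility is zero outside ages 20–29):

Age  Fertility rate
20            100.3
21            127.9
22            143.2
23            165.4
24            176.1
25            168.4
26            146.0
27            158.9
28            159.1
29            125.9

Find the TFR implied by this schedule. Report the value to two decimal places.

1.47

Sum of ASFRs = 100.3 + 127.9 + 143.2 + 165.4 + 176.1 + 168.4 + 146.0 + 158.9 + 159.1 + 125.9 = 1471.2
TFR = 1471.2 / 1000 = 1.4712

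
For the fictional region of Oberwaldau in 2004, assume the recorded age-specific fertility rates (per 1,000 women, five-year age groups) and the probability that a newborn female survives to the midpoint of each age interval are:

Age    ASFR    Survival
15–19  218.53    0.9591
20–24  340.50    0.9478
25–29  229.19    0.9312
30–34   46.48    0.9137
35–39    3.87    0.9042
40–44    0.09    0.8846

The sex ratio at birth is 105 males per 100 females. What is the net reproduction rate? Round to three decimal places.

1.931

Proportion female at birth = 100 / (100 + 105) = 0.48780.
Each age group contributes 5 × ASFR × survival:
  15–19: 5 × 218.53/1000 × 0.9591 = 1.04796
  20–24: 5 × 340.50/1000 × 0.9478 = 1.61363
  25–29: 5 × 229.19/1000 × 0.9312 = 1.06711
  30–34: 5 × 46.48/1000 × 0.9137 = 0.21234
  35–39: 5 × 3.87/1000 × 0.9042 = 0.01750
  40–44: 5 × 0.09/1000 × 0.8846 = 0.00040
Sum = 3.95894
NRR = 0.48780 × 3.95894 = 1.93117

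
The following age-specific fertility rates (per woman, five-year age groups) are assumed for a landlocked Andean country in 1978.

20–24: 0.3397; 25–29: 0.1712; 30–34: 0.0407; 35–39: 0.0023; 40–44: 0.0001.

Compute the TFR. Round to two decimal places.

2.77

Sum of ASFRs = 0.3397 + 0.1712 + 0.0407 + 0.0023 + 0.0001 = 0.5540
TFR = 5 × 0.5540 = 2.77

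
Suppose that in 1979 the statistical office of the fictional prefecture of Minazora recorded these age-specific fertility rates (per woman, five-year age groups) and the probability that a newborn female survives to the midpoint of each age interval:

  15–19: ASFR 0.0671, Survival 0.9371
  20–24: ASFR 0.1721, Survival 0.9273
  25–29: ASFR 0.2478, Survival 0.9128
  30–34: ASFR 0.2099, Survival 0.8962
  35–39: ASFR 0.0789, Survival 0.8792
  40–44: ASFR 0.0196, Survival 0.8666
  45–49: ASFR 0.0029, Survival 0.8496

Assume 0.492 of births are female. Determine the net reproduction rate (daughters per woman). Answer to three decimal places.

Proportion female at birth = 0.492.
Each age group contributes 5 × ASFR × survival:
  15–19: 5 × 0.0671 × 0.9371 = 0.31440
  20–24: 5 × 0.1721 × 0.9273 = 0.79794
  25–29: 5 × 0.2478 × 0.9128 = 1.13096
  30–34: 5 × 0.2099 × 0.8962 = 0.94056
  35–39: 5 × 0.0789 × 0.8792 = 0.34684
  40–44: 5 × 0.0196 × 0.8666 = 0.08493
  45–49: 5 × 0.0029 × 0.8496 = 0.01232
Sum = 3.62795
NRR = 0.492 × 3.62795 = 1.78495
NRR > 1, so each generation more than replaces itself.

1.785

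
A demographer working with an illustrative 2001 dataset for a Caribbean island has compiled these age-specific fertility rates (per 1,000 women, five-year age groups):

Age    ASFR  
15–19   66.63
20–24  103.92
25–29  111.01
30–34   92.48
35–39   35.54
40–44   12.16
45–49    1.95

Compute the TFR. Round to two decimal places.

2.12

Sum of ASFRs = 66.63 + 103.92 + 111.01 + 92.48 + 35.54 + 12.16 + 1.95 = 423.69
TFR = 5 × 423.69 / 1000 = 2.11845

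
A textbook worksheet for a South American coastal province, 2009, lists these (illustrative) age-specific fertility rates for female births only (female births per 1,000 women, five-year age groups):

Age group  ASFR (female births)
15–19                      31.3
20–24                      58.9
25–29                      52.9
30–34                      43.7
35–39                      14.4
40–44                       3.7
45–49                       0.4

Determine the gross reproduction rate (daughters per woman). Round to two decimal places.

1.03

Sum of female ASFRs = 31.3 + 58.9 + 52.9 + 43.7 + 14.4 + 3.7 + 0.4 = 205.3
GRR = 5 × 205.3 / 1000 = 1.0265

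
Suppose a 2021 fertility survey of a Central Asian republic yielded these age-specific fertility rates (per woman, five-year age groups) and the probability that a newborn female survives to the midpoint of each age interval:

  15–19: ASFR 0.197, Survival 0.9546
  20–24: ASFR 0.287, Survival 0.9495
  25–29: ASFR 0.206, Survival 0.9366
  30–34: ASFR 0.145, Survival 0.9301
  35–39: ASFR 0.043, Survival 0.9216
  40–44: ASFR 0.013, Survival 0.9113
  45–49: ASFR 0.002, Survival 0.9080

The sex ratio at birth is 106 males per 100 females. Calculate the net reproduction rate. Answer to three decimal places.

Proportion female at birth = 100 / (100 + 106) = 0.48544.
Per-age-group product (5 × ASFR × survival probability):
  15–19: 5 × 0.197 × 0.9546 = 0.94028
  20–24: 5 × 0.287 × 0.9495 = 1.36253
  25–29: 5 × 0.206 × 0.9366 = 0.96470
  30–34: 5 × 0.145 × 0.9301 = 0.67432
  35–39: 5 × 0.043 × 0.9216 = 0.19814
  40–44: 5 × 0.013 × 0.9113 = 0.05923
  45–49: 5 × 0.002 × 0.9080 = 0.00908
Sum = 4.20828
NRR = 0.48544 × 4.20828 = 2.04287

2.043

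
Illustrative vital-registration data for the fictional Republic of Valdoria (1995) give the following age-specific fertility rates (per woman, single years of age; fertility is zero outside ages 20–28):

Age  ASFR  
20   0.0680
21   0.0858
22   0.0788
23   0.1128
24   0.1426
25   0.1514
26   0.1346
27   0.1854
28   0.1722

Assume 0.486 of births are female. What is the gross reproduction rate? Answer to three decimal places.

Proportion female at birth = 0.486.
Sum of ASFRs = 0.0680 + 0.0858 + 0.0788 + 0.1128 + 0.1426 + 0.1514 + 0.1346 + 0.1854 + 0.1722 = 1.1316
TFR = 1.1316
GRR = 0.486 × 1.1316 = 0.54996

0.550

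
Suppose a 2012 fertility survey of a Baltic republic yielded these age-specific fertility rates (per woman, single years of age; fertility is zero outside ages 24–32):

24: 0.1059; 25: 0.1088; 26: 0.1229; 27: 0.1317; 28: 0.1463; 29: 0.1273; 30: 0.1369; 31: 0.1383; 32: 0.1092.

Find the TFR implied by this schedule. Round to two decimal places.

1.13

Sum of ASFRs = 0.1059 + 0.1088 + 0.1229 + 0.1317 + 0.1463 + 0.1273 + 0.1369 + 0.1383 + 0.1092 = 1.1273
TFR = 1.1273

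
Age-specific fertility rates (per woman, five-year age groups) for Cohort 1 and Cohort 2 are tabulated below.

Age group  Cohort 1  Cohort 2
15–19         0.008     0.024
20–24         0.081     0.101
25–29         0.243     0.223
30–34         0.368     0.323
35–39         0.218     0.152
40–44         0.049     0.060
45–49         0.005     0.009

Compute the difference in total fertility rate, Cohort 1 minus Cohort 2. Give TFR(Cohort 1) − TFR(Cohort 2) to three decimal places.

Cohort 1:
  Sum of ASFRs = 0.008 + 0.081 + 0.243 + 0.368 + 0.218 + 0.049 + 0.005 = 0.972
  TFR = 5 × 0.972 = 4.86
Cohort 2:
  Sum of ASFRs = 0.024 + 0.101 + 0.223 + 0.323 + 0.152 + 0.060 + 0.009 = 0.892
  TFR = 5 × 0.892 = 4.46
Difference = 4.86 − 4.46 = 0.4

0.400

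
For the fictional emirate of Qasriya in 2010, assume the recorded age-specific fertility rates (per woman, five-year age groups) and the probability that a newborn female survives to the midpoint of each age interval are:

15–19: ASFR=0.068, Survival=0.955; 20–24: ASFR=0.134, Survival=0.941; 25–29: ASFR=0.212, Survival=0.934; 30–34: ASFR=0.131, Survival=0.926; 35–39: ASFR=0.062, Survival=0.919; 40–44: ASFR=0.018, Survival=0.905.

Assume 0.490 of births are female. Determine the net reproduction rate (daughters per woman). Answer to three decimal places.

Proportion female at birth = 0.490.
Each age group contributes 5 × ASFR × survival:
  15–19: 5 × 0.068 × 0.955 = 0.32470
  20–24: 5 × 0.134 × 0.941 = 0.63047
  25–29: 5 × 0.212 × 0.934 = 0.99004
  30–34: 5 × 0.131 × 0.926 = 0.60653
  35–39: 5 × 0.062 × 0.919 = 0.28489
  40–44: 5 × 0.018 × 0.905 = 0.08145
Sum = 2.91808
NRR = 0.490 × 2.91808 = 1.42986

1.430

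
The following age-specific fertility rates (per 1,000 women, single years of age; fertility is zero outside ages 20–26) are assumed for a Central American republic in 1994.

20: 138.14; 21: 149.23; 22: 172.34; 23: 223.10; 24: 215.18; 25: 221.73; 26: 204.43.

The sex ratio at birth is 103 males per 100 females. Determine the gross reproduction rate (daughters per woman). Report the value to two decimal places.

0.65

Proportion female at birth = 100 / (100 + 103) = 0.49261.
Sum of ASFRs = 138.14 + 149.23 + 172.34 + 223.10 + 215.18 + 221.73 + 204.43 = 1324.15
TFR = 1324.15 / 1000 = 1.32415
GRR = 0.49261 × 1.32415 = 0.65229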